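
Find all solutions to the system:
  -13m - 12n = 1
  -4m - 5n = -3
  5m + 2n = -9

Row-reduce:
R1 ← R1 / (-13).
R2 ← R2 + 4·R1.
R3 ← R3 − 5·R1.
R2 ← R2 / (-17/13).
R1 ← R1 − 12/13·R2.
R3 ← R3 + 34/13·R2.
Row 3 reduces to 0 = -2, a contradiction. The system is inconsistent.

no solution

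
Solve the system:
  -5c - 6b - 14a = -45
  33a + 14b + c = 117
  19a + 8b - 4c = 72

Row-reduce:
R1 ← R1 / (-14).
R2 ← R2 − 33·R1.
R3 ← R3 − 19·R1.
R2 ← R2 / (-1/7).
R1 ← R1 − 3/7·R2.
R3 ← R3 + 1/7·R2.
Rank is 2 with 3 unknowns, leaving c free.

infinitely many solutions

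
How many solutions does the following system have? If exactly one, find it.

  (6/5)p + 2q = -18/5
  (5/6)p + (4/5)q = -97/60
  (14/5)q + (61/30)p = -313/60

p = -1/2, q = -3/2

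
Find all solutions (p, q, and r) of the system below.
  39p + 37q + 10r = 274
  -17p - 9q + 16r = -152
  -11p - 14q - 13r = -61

infinitely many solutions

Row-reduce:
R1 ← R1 / (39).
R2 ← R2 + 17·R1.
R3 ← R3 + 11·R1.
R2 ← R2 / (278/39).
R1 ← R1 − 37/39·R2.
R3 ← R3 + 139/39·R2.
Rank is 2 with 3 unknowns, leaving r free.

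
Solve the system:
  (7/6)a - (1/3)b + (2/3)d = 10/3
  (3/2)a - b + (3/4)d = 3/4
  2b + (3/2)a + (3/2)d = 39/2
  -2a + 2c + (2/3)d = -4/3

a = 4, b = 6, c = 3, d = 1

Row-reduce the augmented matrix:
R1 ← R1 / (7/6).
R2 ← R2 − 3/2·R1.
R3 ← R3 − 3/2·R1.
R4 ← R4 + 2·R1.
R2 ← R2 / (-4/7).
R1 ← R1 + 2/7·R2.
R3 ← R3 − 17/7·R2.
R4 ← R4 + 4/7·R2.
Swap R3 and R4.
R3 ← R3 / (2).
R4 ← R4 / (3/16).
R1 ← R1 − 5/8·R4.
R2 ← R2 − 3/16·R4.
R3 ← R3 − 23/24·R4.
Reading off the reduced rows gives a = 4, b = 6, c = 3, d = 1.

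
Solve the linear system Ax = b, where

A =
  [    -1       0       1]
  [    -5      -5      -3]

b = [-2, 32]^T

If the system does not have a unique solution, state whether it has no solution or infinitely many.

Row-reduce:
R1 ← R1 / (-1).
R2 ← R2 + 5·R1.
R2 ← R2 / (-5).
Rank is 2 with 3 unknowns, leaving x_3 free.

infinitely many solutions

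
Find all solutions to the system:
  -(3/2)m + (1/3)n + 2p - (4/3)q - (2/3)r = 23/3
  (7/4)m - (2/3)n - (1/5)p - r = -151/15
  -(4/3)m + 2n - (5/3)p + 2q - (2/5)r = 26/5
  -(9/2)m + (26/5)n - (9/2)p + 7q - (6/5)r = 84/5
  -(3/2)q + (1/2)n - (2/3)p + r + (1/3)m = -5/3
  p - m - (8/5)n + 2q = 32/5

no solution

Row-reduce:
R1 ← R1 / (-3/2).
R2 ← R2 − 7/4·R1.
R3 ← R3 + 4/3·R1.
R4 ← R4 + 9/2·R1.
R5 ← R5 − 1/3·R1.
R6 ← R6 + 1·R1.
R2 ← R2 / (-5/18).
R1 ← R1 + 2/9·R2.
R3 ← R3 − 46/27·R2.
R4 ← R4 − 21/5·R2.
R5 ← R5 − 31/54·R2.
R6 ← R6 + 82/45·R2.
R3 ← R3 / (241/25).
R1 ← R1 + 76/25·R3.
R2 ← R2 + 192/25·R3.
R4 ← R4 − 5439/250·R3.
R5 ← R5 − 314/75·R3.
R6 ← R6 + 1791/125·R3.
R4 ← R4 / (6592/3615).
R1 ← R1 − 280/2169·R4.
R2 ← R2 − 388/723·R4.
R3 ← R3 + 1430/2169·R4.
R5 ← R5 + 29293/13014·R4.
R6 ← R6 − 13184/3615·R4.
R5 ← R5 / (-310817/593280).
R1 ← R1 + 17009/12360·R5.
R2 ← R2 + 2591/1648·R5.
R3 ← R3 + 17803/9888·R5.
R4 ← R4 + 34463/32960·R5.
Row 6 reduces to 0 = 4, a contradiction. The system is inconsistent.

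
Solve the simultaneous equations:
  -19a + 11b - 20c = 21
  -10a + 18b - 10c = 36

infinitely many solutions

Row-reduce:
R1 ← R1 / (-19).
R2 ← R2 + 10·R1.
R2 ← R2 / (232/19).
R1 ← R1 + 11/19·R2.
Rank is 2 with 3 unknowns, leaving c free.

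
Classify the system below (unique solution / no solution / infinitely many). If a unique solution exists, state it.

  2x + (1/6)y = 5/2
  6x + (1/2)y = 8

no solution

Row-reduce:
R1 ← R1 / (2).
R2 ← R2 − 6·R1.
Row 2 reduces to 0 = 1/2, a contradiction. The system is inconsistent.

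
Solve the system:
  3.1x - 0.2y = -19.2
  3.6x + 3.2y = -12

Row-reduce the augmented matrix:
R1 ← R1 / (31/10).
R2 ← R2 − 18/5·R1.
R2 ← R2 / (532/155).
R1 ← R1 + 2/31·R2.
Reading off the reduced rows gives x = -6, y = 3.

x = -6, y = 3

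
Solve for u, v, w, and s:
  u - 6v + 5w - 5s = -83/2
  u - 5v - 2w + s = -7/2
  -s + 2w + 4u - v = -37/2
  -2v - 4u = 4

u = -2, v = 2, w = -3, s = 5/2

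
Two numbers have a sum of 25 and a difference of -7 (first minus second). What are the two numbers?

first number: 9, second number: 16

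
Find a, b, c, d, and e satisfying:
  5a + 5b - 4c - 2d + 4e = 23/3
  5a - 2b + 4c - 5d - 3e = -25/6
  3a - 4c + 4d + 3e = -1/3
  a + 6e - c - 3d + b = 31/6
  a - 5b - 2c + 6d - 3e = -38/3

a = 0, b = 2, c = 4/3, d = 1/2, e = 1

Row-reduce the augmented matrix:
R1 ← R1 / (5).
R2 ← R2 − 5·R1.
R3 ← R3 − 3·R1.
R4 ← R4 − 1·R1.
R5 ← R5 − 1·R1.
R2 ← R2 / (-7).
R1 ← R1 − 1·R2.
R3 ← R3 + 3·R2.
R5 ← R5 + 6·R2.
R3 ← R3 / (-176/35).
R1 ← R1 − 12/35·R3.
R2 ← R2 + 8/7·R3.
R4 ← R4 + 1/5·R3.
R5 ← R5 + 282/35·R3.
R4 ← R4 / (-503/176).
R1 ← R1 + 17/44·R4.
R2 ← R2 + 23/22·R4.
R3 ← R3 + 227/176·R4.
R5 ← R5 + 125/88·R4.
R5 ← R5 / (-3059/503).
R1 ← R1 + 321/503·R5.
R2 ← R2 + 839/503·R5.
R3 ← R3 + 1508/503·R5.
R4 ← R4 + 890/503·R5.
Reading off the reduced rows gives a = 0, b = 2, c = 4/3, d = 1/2, e = 1.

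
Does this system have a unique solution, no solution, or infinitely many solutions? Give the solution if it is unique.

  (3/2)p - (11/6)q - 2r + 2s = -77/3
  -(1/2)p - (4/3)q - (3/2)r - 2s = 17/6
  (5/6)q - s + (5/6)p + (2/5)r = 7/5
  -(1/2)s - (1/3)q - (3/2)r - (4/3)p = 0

Row-reduce the augmented matrix:
R1 ← R1 / (3/2).
R2 ← R2 + 1/2·R1.
R3 ← R3 − 5/6·R1.
R4 ← R4 + 4/3·R1.
R2 ← R2 / (-35/18).
R1 ← R1 + 11/9·R2.
R3 ← R3 − 50/27·R2.
R4 ← R4 + 53/27·R2.
R3 ← R3 / (-58/105).
R1 ← R1 − 1/35·R3.
R2 ← R2 − 39/35·R3.
R4 ← R4 + 229/210·R3.
R4 ← R4 / (5393/580).
R1 ← R1 − 579/290·R4.
R2 ← R2 + 1779/290·R4.
R3 ← R3 − 355/58·R4.
Reading off the reduced rows gives p = -5, q = -1, r = 6, s = -4.

p = -5, q = -1, r = 6, s = -4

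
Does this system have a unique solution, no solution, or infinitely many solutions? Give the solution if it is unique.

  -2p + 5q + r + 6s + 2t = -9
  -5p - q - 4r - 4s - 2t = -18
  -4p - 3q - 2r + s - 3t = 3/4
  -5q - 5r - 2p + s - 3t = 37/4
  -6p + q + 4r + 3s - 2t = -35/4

p = 3, q = -2, r = 1/2, s = 7/4, t = -2

Row-reduce the augmented matrix:
R1 ← R1 / (-2).
R2 ← R2 + 5·R1.
R3 ← R3 + 4·R1.
R4 ← R4 + 2·R1.
R5 ← R5 + 6·R1.
R2 ← R2 / (-27/2).
R1 ← R1 + 5/2·R2.
R3 ← R3 + 13·R2.
R4 ← R4 + 10·R2.
R5 ← R5 + 14·R2.
R3 ← R3 / (61/27).
R1 ← R1 − 19/27·R3.
R2 ← R2 − 13/27·R3.
R4 ← R4 + 32/27·R3.
R5 ← R5 − 209/27·R3.
R4 ← R4 / (787/61).
R1 ← R1 + 107/61·R4.
R2 ← R2 + 9/61·R4.
R3 ← R3 − 197/61·R4.
R5 ← R5 + 1238/61·R4.
R5 ← R5 / (177/787).
R1 ← R1 − 302/787·R5.
R2 ← R2 − 452/787·R5.
R3 ← R3 + 100/787·R5.
R4 ← R4 − 3/787·R5.
Reading off the reduced rows gives p = 3, q = -2, r = 1/2, s = 7/4, t = -2.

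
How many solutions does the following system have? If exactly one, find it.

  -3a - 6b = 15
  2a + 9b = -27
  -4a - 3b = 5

Row-reduce:
R1 ← R1 / (-3).
R2 ← R2 − 2·R1.
R3 ← R3 + 4·R1.
R2 ← R2 / (5).
R1 ← R1 − 2·R2.
R3 ← R3 − 5·R2.
Row 3 reduces to 0 = 2, a contradiction. The system is inconsistent.

no solution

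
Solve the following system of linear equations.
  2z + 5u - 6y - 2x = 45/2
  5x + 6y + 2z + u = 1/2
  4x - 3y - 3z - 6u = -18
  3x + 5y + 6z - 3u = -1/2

x = 0, y = -1, z = 2, u = 5/2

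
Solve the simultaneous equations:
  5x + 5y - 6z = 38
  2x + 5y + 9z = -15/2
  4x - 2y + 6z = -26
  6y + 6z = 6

no solution

Row-reduce:
R1 ← R1 / (5).
R2 ← R2 − 2·R1.
R3 ← R3 − 4·R1.
R2 ← R2 / (3).
R1 ← R1 − 1·R2.
R3 ← R3 + 6·R2.
R4 ← R4 − 6·R2.
R3 ← R3 / (168/5).
R1 ← R1 + 5·R3.
R2 ← R2 − 19/5·R3.
R4 ← R4 + 84/5·R3.
Row 4 reduces to 0 = 1/2, a contradiction. The system is inconsistent.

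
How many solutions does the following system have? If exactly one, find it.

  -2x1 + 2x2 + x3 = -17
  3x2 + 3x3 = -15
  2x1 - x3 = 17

Row-reduce the augmented matrix:
R1 ← R1 / (-2).
R3 ← R3 − 2·R1.
R2 ← R2 / (3).
R1 ← R1 + 1·R2.
R3 ← R3 − 2·R2.
R3 ← R3 / (-2).
R1 ← R1 − 1/2·R3.
R2 ← R2 − 1·R3.
Reading off the reduced rows gives x1 = 6, x2 = 0, x3 = -5.

x1 = 6, x2 = 0, x3 = -5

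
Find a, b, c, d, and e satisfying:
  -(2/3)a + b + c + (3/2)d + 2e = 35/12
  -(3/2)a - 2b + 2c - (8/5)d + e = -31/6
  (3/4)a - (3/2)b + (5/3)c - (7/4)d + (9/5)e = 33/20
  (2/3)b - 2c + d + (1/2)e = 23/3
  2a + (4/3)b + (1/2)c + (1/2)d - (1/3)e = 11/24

a = 2, b = -3/2, c = -11/4, d = 5/3, e = 3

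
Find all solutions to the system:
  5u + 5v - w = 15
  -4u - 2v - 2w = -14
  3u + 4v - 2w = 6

no solution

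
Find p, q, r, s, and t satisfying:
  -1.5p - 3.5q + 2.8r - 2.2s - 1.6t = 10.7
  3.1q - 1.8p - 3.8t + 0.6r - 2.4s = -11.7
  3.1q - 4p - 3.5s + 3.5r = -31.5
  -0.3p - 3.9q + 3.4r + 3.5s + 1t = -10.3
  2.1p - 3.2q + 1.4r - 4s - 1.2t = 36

Row-reduce the augmented matrix:
R1 ← R1 / (-3/2).
R2 ← R2 + 9/5·R1.
R3 ← R3 + 4·R1.
R4 ← R4 + 3/10·R1.
R5 ← R5 − 21/10·R1.
R2 ← R2 / (73/10).
R1 ← R1 − 7/3·R2.
R3 ← R3 − 373/30·R2.
R4 ← R4 + 16/5·R2.
R5 ← R5 + 81/10·R2.
R3 ← R3 / (8039/10950).
R1 ← R1 + 1078/1095·R3.
R2 ← R2 + 138/365·R3.
R4 ← R4 − 119/73·R3.
R5 ← R5 − 824/365·R3.
R4 ← R4 / (-24291/80390).
R1 ← R1 − 32280/8039·R4.
R2 ← R2 − 8370/8039·R4.
R3 ← R3 − 21439/8039·R4.
R5 ← R5 + 515873/40195·R4.
R5 ← R5 / (5302121/8097).
R1 ← R1 + 545482/2699·R5.
R2 ← R2 + 139930/2699·R5.
R3 ← R3 + 1067312/8097·R5.
R4 ← R4 − 431098/8097·R5.
Reading off the reduced rows gives p = 4, q = -5, r = -4, s = -4, t = -1.

p = 4, q = -5, r = -4, s = -4, t = -1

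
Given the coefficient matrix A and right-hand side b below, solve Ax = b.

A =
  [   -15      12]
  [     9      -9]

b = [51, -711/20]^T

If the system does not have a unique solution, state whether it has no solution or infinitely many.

x_1 = -6/5, x_2 = 11/4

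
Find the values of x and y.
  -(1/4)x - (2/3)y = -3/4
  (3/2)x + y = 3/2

x = 1/3, y = 1

Row-reduce the augmented matrix:
R1 ← R1 / (-1/4).
R2 ← R2 − 3/2·R1.
R2 ← R2 / (-3).
R1 ← R1 − 8/3·R2.
Reading off the reduced rows gives x = 1/3, y = 1.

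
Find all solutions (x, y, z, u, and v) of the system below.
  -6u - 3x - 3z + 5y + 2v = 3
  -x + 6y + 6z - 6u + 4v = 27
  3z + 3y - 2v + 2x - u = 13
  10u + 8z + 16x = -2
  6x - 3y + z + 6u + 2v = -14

Row-reduce:
R1 ← R1 / (-3).
R2 ← R2 + 1·R1.
R3 ← R3 − 2·R1.
R4 ← R4 − 16·R1.
R5 ← R5 − 6·R1.
R2 ← R2 / (13/3).
R1 ← R1 + 5/3·R2.
R3 ← R3 − 19/3·R2.
R4 ← R4 − 80/3·R2.
R5 ← R5 − 7·R2.
R3 ← R3 / (-120/13).
R1 ← R1 − 48/13·R3.
R2 ← R2 − 21/13·R3.
R4 ← R4 + 664/13·R3.
R5 ← R5 + 212/13·R3.
R4 ← R4 / (-31/15).
R1 ← R1 − 4/5·R4.
R2 ← R2 + 31/40·R4.
R3 ← R3 + 11/120·R4.
R5 ← R5 + 31/30·R4.
Rank is 4 with 5 unknowns, leaving v free.

infinitely many solutions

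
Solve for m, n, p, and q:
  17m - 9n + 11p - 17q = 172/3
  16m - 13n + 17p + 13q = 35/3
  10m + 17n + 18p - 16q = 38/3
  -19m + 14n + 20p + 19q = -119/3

Row-reduce the augmented matrix:
R1 ← R1 / (17).
R2 ← R2 − 16·R1.
R3 ← R3 − 10·R1.
R4 ← R4 + 19·R1.
R2 ← R2 / (-77/17).
R1 ← R1 + 9/17·R2.
R3 ← R3 − 379/17·R2.
R4 ← R4 − 67/17·R2.
R3 ← R3 / (3407/77).
R1 ← R1 + 10/77·R3.
R2 ← R2 + 113/77·R3.
R4 ← R4 − 2932/77·R3.
R4 ← R4 / (-314951/3407).
R1 ← R1 + 13588/3407·R4.
R2 ← R2 + 6362/3407·R4.
R3 ← R3 − 10529/3407·R4.
Reading off the reduced rows gives m = -1/3, n = -2, p = 1, q = -2.

m = -1/3, n = -2, p = 1, q = -2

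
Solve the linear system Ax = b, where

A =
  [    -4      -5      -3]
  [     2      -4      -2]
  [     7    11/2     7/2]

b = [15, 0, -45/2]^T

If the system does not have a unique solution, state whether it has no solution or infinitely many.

infinitely many solutions

Row-reduce:
R1 ← R1 / (-4).
R2 ← R2 − 2·R1.
R3 ← R3 − 7·R1.
R2 ← R2 / (-13/2).
R1 ← R1 − 5/4·R2.
R3 ← R3 + 13/4·R2.
Rank is 2 with 3 unknowns, leaving x_3 free.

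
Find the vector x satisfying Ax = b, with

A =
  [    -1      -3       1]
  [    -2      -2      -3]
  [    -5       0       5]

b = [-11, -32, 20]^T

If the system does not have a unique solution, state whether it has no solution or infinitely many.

x_1 = 2, x_2 = 5, x_3 = 6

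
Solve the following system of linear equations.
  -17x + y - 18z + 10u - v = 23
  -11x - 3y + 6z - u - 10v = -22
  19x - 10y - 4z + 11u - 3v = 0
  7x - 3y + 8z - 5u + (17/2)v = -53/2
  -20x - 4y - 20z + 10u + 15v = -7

Row-reduce:
R1 ← R1 / (-17).
R2 ← R2 + 11·R1.
R3 ← R3 − 19·R1.
R4 ← R4 − 7·R1.
R5 ← R5 + 20·R1.
R2 ← R2 / (-62/17).
R1 ← R1 + 1/17·R2.
R3 ← R3 + 151/17·R2.
R4 ← R4 + 44/17·R2.
R5 ← R5 + 88/17·R2.
R3 ← R3 / (-2080/31).
R1 ← R1 − 24/31·R3.
R2 ← R2 + 150/31·R3.
R4 ← R4 + 370/31·R3.
R5 ← R5 + 740/31·R3.
R4 ← R4 / (-1149/416).
R1 ← R1 + 1/520·R4.
R2 ← R2 + 359/416·R4.
R3 ← R3 + 2503/4160·R4.
R5 ← R5 + 1149/208·R4.
Rank is 4 with 5 unknowns, leaving v free.

infinitely many solutions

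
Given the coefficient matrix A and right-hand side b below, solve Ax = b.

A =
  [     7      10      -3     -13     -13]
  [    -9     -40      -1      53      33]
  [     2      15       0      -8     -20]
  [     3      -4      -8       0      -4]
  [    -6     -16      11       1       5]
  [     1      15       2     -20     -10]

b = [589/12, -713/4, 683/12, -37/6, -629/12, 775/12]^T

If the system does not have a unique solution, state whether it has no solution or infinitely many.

Row-reduce the augmented matrix:
R1 ← R1 / (7).
R2 ← R2 + 9·R1.
R3 ← R3 − 2·R1.
R4 ← R4 − 3·R1.
R5 ← R5 + 6·R1.
R6 ← R6 − 1·R1.
R2 ← R2 / (-190/7).
R1 ← R1 − 10/7·R2.
R3 ← R3 − 85/7·R2.
R4 ← R4 + 58/7·R2.
R5 ← R5 + 52/7·R2.
R6 ← R6 − 95/7·R2.
R3 ← R3 / (-25/19).
R1 ← R1 + 13/19·R3.
R2 ← R2 − 17/95·R3.
R4 ← R4 + 497/95·R3.
R5 ← R5 − 927/95·R3.
R4 ← R4 / (-6626/125).
R1 ← R1 + 154/25·R4.
R2 ← R2 − 36/125·R4.
R3 ← R3 + 227/25·R4.
R5 ← R5 − 8566/125·R4.
R5 ← R5 / (-117540/3313).
R1 ← R1 + 276/3313·R5.
R2 ← R2 + 5460/3313·R5.
R3 ← R3 − 4283/3313·R5.
R4 ← R4 + 2024/3313·R5.
R6 reduces to 0 = 0, so the extra equation is consistent.
Reading off the reduced rows gives x_1 = 1/2, x_2 = 11/4, x_3 = -1/4, x_4 = -1, x_5 = -1/3.

x_1 = 1/2, x_2 = 11/4, x_3 = -1/4, x_4 = -1, x_5 = -1/3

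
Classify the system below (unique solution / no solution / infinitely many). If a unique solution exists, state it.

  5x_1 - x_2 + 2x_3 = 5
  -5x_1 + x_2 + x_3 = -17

Row-reduce:
R1 ← R1 / (5).
R2 ← R2 + 5·R1.
R2 ← R2 / (3).
R1 ← R1 − 2/5·R2.
Rank is 2 with 3 unknowns, leaving x_2 free.

infinitely many solutions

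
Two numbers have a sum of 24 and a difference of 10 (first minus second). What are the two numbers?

first number: 17, second number: 7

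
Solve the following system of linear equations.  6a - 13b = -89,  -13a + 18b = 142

a = -4, b = 5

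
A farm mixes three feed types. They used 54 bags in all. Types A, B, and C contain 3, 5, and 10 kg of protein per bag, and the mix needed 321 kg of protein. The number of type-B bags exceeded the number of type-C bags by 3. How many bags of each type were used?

Let a = type-A bags, b = type-B bags, c = type-C bags.
  a + b + c = 54
  3a + 5b + 10c = 321
  b - c = 3
Row-reduce the augmented matrix:
R2 ← R2 − 3·R1.
R2 ← R2 / (2).
R1 ← R1 − 1·R2.
R3 ← R3 − 1·R2.
R3 ← R3 / (-9/2).
R1 ← R1 + 5/2·R3.
R2 ← R2 − 7/2·R3.
Reading off the reduced rows gives a = 17, b = 20, c = 17.

type-A bags: 17, type-B bags: 20, type-C bags: 17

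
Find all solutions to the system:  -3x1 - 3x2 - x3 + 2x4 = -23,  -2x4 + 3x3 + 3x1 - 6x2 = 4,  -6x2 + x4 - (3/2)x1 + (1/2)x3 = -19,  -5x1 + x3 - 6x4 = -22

no solution

Row-reduce:
R1 ← R1 / (-3).
R2 ← R2 − 3·R1.
R3 ← R3 + 3/2·R1.
R4 ← R4 + 5·R1.
R2 ← R2 / (-9).
R1 ← R1 − 1·R2.
R3 ← R3 + 9/2·R2.
R4 ← R4 − 5·R2.
Swap R3 and R4.
R3 ← R3 / (34/9).
R1 ← R1 − 5/9·R3.
R2 ← R2 + 2/9·R3.
Row 4 reduces to 0 = 2, a contradiction. The system is inconsistent.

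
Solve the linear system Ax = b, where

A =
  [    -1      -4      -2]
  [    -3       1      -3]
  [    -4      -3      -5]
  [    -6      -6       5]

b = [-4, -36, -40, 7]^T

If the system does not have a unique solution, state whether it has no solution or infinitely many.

x_1 = 6, x_2 = -3, x_3 = 5

Row-reduce the augmented matrix:
R1 ← R1 / (-1).
R2 ← R2 + 3·R1.
R3 ← R3 + 4·R1.
R4 ← R4 + 6·R1.
R2 ← R2 / (13).
R1 ← R1 − 4·R2.
R3 ← R3 − 13·R2.
R4 ← R4 − 18·R2.
Swap R3 and R4.
R3 ← R3 / (167/13).
R1 ← R1 − 14/13·R3.
R2 ← R2 − 3/13·R3.
R4 reduces to 0 = 0, so the extra equation is consistent.
Reading off the reduced rows gives x_1 = 6, x_2 = -3, x_3 = 5.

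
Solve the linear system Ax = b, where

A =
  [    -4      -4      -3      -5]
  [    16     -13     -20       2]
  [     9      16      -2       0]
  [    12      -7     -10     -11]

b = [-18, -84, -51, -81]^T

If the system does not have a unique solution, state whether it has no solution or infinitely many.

x_1 = -1, x_2 = -2, x_3 = 5, x_4 = 3

Row-reduce the augmented matrix:
R1 ← R1 / (-4).
R2 ← R2 − 16·R1.
R3 ← R3 − 9·R1.
R4 ← R4 − 12·R1.
R2 ← R2 / (-29).
R1 ← R1 − 1·R2.
R3 ← R3 − 7·R2.
R4 ← R4 + 19·R2.
R3 ← R3 / (-1911/116).
R1 ← R1 + 41/116·R3.
R2 ← R2 − 32/29·R3.
R4 ← R4 − 57/29·R3.
R4 ← R4 / (-10235/637).
R1 ← R1 − 614/637·R4.
R2 ← R2 + 270/637·R4.
R3 ← R3 − 603/637·R4.
Reading off the reduced rows gives x_1 = -1, x_2 = -2, x_3 = 5, x_4 = 3.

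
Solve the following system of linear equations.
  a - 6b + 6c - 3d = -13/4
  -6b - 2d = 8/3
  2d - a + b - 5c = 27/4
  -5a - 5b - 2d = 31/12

Row-reduce the augmented matrix:
R3 ← R3 + 1·R1.
R4 ← R4 + 5·R1.
R2 ← R2 / (-6).
R1 ← R1 + 6·R2.
R3 ← R3 + 5·R2.
R4 ← R4 + 35·R2.
R1 ← R1 − 6·R3.
R4 ← R4 − 30·R3.
R4 ← R4 / (-76/3).
R1 ← R1 + 5·R4.
R2 ← R2 − 1/3·R4.
R3 ← R3 − 2/3·R4.
Reading off the reduced rows gives a = -1/4, b = -4/3, c = -1/2, d = 8/3.

a = -1/4, b = -4/3, c = -1/2, d = 8/3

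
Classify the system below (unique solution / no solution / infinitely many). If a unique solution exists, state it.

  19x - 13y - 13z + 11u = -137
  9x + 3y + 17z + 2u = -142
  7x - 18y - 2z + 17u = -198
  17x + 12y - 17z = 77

x = -5, y = 5, z = -6, u = -5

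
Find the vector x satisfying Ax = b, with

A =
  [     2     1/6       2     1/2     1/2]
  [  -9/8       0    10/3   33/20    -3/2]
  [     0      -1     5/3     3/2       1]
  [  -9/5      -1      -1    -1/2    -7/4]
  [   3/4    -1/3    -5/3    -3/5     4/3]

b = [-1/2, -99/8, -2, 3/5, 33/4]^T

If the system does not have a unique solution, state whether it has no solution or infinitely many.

Row-reduce:
R1 ← R1 / (2).
R2 ← R2 + 9/8·R1.
R4 ← R4 + 9/5·R1.
R5 ← R5 − 3/4·R1.
R2 ← R2 / (3/32).
R1 ← R1 − 1/12·R2.
R3 ← R3 + 1·R2.
R4 ← R4 + 17/20·R2.
R5 ← R5 + 19/48·R2.
R3 ← R3 / (443/9).
R1 ← R1 + 80/27·R3.
R2 ← R2 − 428/9·R3.
R4 ← R4 − 371/9·R3.
R5 ← R5 − 443/27·R3.
R4 ← R4 / (-11608/11075).
R1 ← R1 + 302/2215·R4.
R2 ← R2 + 333/443·R4.
R3 ← R3 − 1989/4430·R4.
Row 5 reduces to 0 = 2/3, a contradiction. The system is inconsistent.

no solution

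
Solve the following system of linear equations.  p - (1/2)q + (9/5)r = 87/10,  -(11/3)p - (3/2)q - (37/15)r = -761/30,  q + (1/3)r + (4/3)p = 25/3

infinitely many solutions

Row-reduce:
R2 ← R2 + 11/3·R1.
R3 ← R3 − 4/3·R1.
R2 ← R2 / (-10/3).
R1 ← R1 + 1/2·R2.
R3 ← R3 − 5/3·R2.
Rank is 2 with 3 unknowns, leaving r free.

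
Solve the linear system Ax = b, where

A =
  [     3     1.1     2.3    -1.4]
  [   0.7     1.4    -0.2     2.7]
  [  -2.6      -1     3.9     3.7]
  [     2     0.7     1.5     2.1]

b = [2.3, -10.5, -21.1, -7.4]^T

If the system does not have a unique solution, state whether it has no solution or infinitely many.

Row-reduce the augmented matrix:
R1 ← R1 / (3).
R2 ← R2 − 7/10·R1.
R3 ← R3 + 13/5·R1.
R4 ← R4 − 2·R1.
R2 ← R2 / (343/300).
R1 ← R1 − 11/30·R2.
R3 ← R3 + 7/150·R2.
R4 ← R4 + 1/30·R2.
R3 ← R3 / (2873/490).
R1 ← R1 − 344/343·R3.
R2 ← R2 + 221/343·R3.
R4 ← R4 + 94/1715·R3.
R4 ← R4 / (632687/201110).
R1 ← R1 + 37885/20111·R4.
R2 ← R2 − 267/91·R4.
R3 ← R3 − 1279/2873·R4.
Reading off the reduced rows gives x_1 = 2, x_2 = -3, x_3 = -2, x_4 = -3.

x_1 = 2, x_2 = -3, x_3 = -2, x_4 = -3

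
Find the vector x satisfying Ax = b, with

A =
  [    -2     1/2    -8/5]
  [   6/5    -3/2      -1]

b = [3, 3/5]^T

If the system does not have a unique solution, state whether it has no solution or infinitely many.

infinitely many solutions

Row-reduce:
R1 ← R1 / (-2).
R2 ← R2 − 6/5·R1.
R2 ← R2 / (-6/5).
R1 ← R1 + 1/4·R2.
Rank is 2 with 3 unknowns, leaving x_3 free.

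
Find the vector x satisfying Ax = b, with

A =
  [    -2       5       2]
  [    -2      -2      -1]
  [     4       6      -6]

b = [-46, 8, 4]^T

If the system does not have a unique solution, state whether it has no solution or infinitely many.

Row-reduce the augmented matrix:
R1 ← R1 / (-2).
R2 ← R2 + 2·R1.
R3 ← R3 − 4·R1.
R2 ← R2 / (-7).
R1 ← R1 + 5/2·R2.
R3 ← R3 − 16·R2.
R3 ← R3 / (-62/7).
R1 ← R1 − 1/14·R3.
R2 ← R2 − 3/7·R3.
Reading off the reduced rows gives x_1 = 4, x_2 = -6, x_3 = -4.

x_1 = 4, x_2 = -6, x_3 = -4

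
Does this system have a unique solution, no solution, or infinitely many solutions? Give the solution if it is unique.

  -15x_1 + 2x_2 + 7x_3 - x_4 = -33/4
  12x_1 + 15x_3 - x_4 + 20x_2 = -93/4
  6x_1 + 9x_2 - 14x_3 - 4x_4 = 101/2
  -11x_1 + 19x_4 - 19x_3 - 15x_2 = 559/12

x_1 = -2/3, x_2 = 3/2, x_3 = -3, x_4 = 1/4

Row-reduce the augmented matrix:
R1 ← R1 / (-15).
R2 ← R2 − 12·R1.
R3 ← R3 − 6·R1.
R4 ← R4 + 11·R1.
R2 ← R2 / (108/5).
R1 ← R1 + 2/15·R2.
R3 ← R3 − 49/5·R2.
R4 ← R4 + 247/15·R2.
R3 ← R3 / (-2219/108).
R1 ← R1 + 55/162·R3.
R2 ← R2 − 103/108·R3.
R4 ← R4 + 2731/324·R3.
R4 ← R4 / (132016/6657).
R1 ← R1 − 764/6657·R4.
R2 ← R2 + 554/2219·R4.
R3 ← R3 − 387/2219·R4.
Reading off the reduced rows gives x_1 = -2/3, x_2 = 3/2, x_3 = -3, x_4 = 1/4.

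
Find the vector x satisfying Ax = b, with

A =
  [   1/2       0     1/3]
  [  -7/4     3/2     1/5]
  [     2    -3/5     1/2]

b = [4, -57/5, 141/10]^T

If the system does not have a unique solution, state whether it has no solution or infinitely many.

x_1 = 6, x_2 = -1, x_3 = 3

Row-reduce the augmented matrix:
R1 ← R1 / (1/2).
R2 ← R2 + 7/4·R1.
R3 ← R3 − 2·R1.
R2 ← R2 / (3/2).
R3 ← R3 + 3/5·R2.
R3 ← R3 / (-43/150).
R1 ← R1 − 2/3·R3.
R2 ← R2 − 41/45·R3.
Reading off the reduced rows gives x_1 = 6, x_2 = -1, x_3 = 3.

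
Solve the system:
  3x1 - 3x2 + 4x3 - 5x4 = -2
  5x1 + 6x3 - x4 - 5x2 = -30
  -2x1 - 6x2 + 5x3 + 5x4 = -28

infinitely many solutions

Row-reduce:
R1 ← R1 / (3).
R2 ← R2 − 5·R1.
R3 ← R3 + 2·R1.
Swap R2 and R3.
R2 ← R2 / (-8).
R1 ← R1 + 1·R2.
R3 ← R3 / (-2/3).
R1 ← R1 − 3/8·R3.
R2 ← R2 + 23/24·R3.
Rank is 3 with 4 unknowns, leaving x4 free.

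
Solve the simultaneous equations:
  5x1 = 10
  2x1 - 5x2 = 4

x1 = 2, x2 = 0

Row-reduce the augmented matrix:
R1 ← R1 / (5).
R2 ← R2 − 2·R1.
R2 ← R2 / (-5).
Reading off the reduced rows gives x1 = 2, x2 = 0.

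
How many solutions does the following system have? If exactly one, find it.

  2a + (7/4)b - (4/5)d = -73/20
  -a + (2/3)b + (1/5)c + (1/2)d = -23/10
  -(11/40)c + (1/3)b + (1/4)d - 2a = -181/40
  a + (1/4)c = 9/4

infinitely many solutions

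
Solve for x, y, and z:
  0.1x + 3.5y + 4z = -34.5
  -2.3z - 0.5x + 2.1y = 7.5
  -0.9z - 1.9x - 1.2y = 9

x = 0, y = -3, z = -6

Row-reduce the augmented matrix:
R1 ← R1 / (1/10).
R2 ← R2 + 1/2·R1.
R3 ← R3 + 19/10·R1.
R2 ← R2 / (98/5).
R1 ← R1 − 35·R2.
R3 ← R3 − 653/10·R2.
R3 ← R3 / (6323/392).
R1 ← R1 − 235/28·R3.
R2 ← R2 − 177/196·R3.
Reading off the reduced rows gives x = 0, y = -3, z = -6.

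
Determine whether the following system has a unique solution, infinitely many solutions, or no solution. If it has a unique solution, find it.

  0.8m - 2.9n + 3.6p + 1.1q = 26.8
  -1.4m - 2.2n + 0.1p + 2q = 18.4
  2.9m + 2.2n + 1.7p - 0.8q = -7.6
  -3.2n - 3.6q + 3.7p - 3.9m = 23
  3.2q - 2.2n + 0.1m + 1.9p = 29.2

m = -4, n = -1, p = 6, q = 5

Row-reduce the augmented matrix:
R1 ← R1 / (4/5).
R2 ← R2 + 7/5·R1.
R3 ← R3 − 29/10·R1.
R4 ← R4 + 39/10·R1.
R5 ← R5 − 1/10·R1.
R2 ← R2 / (-291/40).
R1 ← R1 + 29/8·R2.
R3 ← R3 − 1017/80·R2.
R4 ← R4 + 1387/80·R2.
R5 ← R5 + 147/80·R2.
R3 ← R3 / (-323/1940).
R1 ← R1 − 763/582·R3.
R2 ← R2 + 256/291·R3.
R4 ← R4 − 34907/5820·R3.
R5 ← R5 + 323/1940·R3.
R4 ← R4 / (21647/323).
R1 ← R1 − 5080/323·R4.
R2 ← R2 + 3709/323·R4.
R3 ← R3 + 4018/323·R4.
R5 reduces to 0 = 0, so the extra equation is consistent.
Reading off the reduced rows gives m = -4, n = -1, p = 6, q = 5.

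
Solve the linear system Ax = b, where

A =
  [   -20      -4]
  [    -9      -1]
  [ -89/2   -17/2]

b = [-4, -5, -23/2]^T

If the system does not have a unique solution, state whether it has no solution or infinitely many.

Row-reduce:
R1 ← R1 / (-20).
R2 ← R2 + 9·R1.
R3 ← R3 + 89/2·R1.
R2 ← R2 / (4/5).
R1 ← R1 − 1/5·R2.
R3 ← R3 − 2/5·R2.
Row 3 reduces to 0 = -1, a contradiction. The system is inconsistent.

no solution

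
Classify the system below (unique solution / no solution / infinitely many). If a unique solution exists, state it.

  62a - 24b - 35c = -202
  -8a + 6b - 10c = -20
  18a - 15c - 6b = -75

Row-reduce:
R1 ← R1 / (62).
R2 ← R2 + 8·R1.
R3 ← R3 − 18·R1.
R2 ← R2 / (90/31).
R1 ← R1 + 12/31·R2.
R3 ← R3 − 30/31·R2.
Row 3 reduces to 0 = -1, a contradiction. The system is inconsistent.

no solution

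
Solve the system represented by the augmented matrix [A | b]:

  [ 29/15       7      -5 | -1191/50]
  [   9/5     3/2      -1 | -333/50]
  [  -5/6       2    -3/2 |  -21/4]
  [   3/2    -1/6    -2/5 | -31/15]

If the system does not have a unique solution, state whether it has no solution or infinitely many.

x_1 = -6/5, x_2 = -2, x_3 = 3/2

Row-reduce the augmented matrix:
R1 ← R1 / (29/15).
R2 ← R2 − 9/5·R1.
R3 ← R3 + 5/6·R1.
R4 ← R4 − 3/2·R1.
R2 ← R2 / (-291/58).
R1 ← R1 − 105/29·R2.
R3 ← R3 − 291/58·R2.
R4 ← R4 + 487/87·R2.
Swap R3 and R4.
R3 ← R3 / (-5227/8730).
R1 ← R1 − 5/97·R3.
R2 ← R2 + 212/291·R3.
R4 reduces to 0 = 0, so the extra equation is consistent.
Reading off the reduced rows gives x_1 = -6/5, x_2 = -2, x_3 = 3/2.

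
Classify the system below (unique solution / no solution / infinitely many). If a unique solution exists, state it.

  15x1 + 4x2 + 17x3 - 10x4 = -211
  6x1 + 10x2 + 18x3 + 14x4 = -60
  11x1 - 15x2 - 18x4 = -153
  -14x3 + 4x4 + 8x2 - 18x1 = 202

Row-reduce the augmented matrix:
R1 ← R1 / (15).
R2 ← R2 − 6·R1.
R3 ← R3 − 11·R1.
R4 ← R4 + 18·R1.
R2 ← R2 / (42/5).
R1 ← R1 − 4/15·R2.
R3 ← R3 + 269/15·R2.
R4 ← R4 − 64/5·R2.
R3 ← R3 / (103/9).
R1 ← R1 − 7/9·R3.
R2 ← R2 − 4/3·R3.
R4 ← R4 + 32/3·R3.
R4 ← R4 / (-984/103).
R1 ← R1 + 2253/721·R4.
R2 ← R2 + 787/721·R4.
R3 ← R3 − 1749/721·R4.
Reading off the reduced rows gives x1 = -6, x2 = 1, x3 = -5, x4 = 4.

x1 = -6, x2 = 1, x3 = -5, x4 = 4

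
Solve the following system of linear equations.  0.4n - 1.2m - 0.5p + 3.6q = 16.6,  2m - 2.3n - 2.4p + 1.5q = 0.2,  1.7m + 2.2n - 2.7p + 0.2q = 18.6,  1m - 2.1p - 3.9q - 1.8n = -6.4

m = -4, n = 4, p = -6, q = 2

Row-reduce the augmented matrix:
R1 ← R1 / (-6/5).
R2 ← R2 − 2·R1.
R3 ← R3 − 17/10·R1.
R4 ← R4 − 1·R1.
R2 ← R2 / (-49/30).
R1 ← R1 + 1/3·R2.
R3 ← R3 − 83/30·R2.
R4 ← R4 + 22/15·R2.
R3 ← R3 / (-3483/392).
R1 ← R1 − 211/196·R3.
R2 ← R2 − 97/49·R3.
R4 ← R4 − 379/980·R3.
R4 ← R4 / (-1193111/174150).
R1 ← R1 + 40912/17415·R4.
R2 ← R2 + 10111/17415·R4.
R3 ← R3 + 35288/17415·R4.
Reading off the reduced rows gives m = -4, n = 4, p = -6, q = 2.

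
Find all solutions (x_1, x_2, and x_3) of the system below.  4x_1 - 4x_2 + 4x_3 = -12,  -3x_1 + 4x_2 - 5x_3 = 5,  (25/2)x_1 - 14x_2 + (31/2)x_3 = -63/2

Row-reduce:
R1 ← R1 / (4).
R2 ← R2 + 3·R1.
R3 ← R3 − 25/2·R1.
R1 ← R1 + 1·R2.
R3 ← R3 + 3/2·R2.
Rank is 2 with 3 unknowns, leaving x_3 free.

infinitely many solutions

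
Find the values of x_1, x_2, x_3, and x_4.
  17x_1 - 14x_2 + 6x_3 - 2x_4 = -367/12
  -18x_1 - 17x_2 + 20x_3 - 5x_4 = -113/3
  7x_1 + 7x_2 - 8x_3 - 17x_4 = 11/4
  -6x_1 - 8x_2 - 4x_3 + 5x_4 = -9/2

x_1 = -1/4, x_2 = 3/2, x_3 = -2/3, x_4 = 2/3

Row-reduce the augmented matrix:
R1 ← R1 / (17).
R2 ← R2 + 18·R1.
R3 ← R3 − 7·R1.
R4 ← R4 + 6·R1.
R2 ← R2 / (-541/17).
R1 ← R1 + 14/17·R2.
R3 ← R3 − 217/17·R2.
R4 ← R4 + 220/17·R2.
R3 ← R3 / (54/541).
R1 ← R1 + 178/541·R3.
R2 ← R2 + 448/541·R3.
R4 ← R4 + 6816/541·R3.
R4 ← R4 / (-2395).
R1 ← R1 + 188/3·R4.
R2 ← R2 + 473/3·R4.
R3 ← R3 + 572/3·R4.
Reading off the reduced rows gives x_1 = -1/4, x_2 = 3/2, x_3 = -2/3, x_4 = 2/3.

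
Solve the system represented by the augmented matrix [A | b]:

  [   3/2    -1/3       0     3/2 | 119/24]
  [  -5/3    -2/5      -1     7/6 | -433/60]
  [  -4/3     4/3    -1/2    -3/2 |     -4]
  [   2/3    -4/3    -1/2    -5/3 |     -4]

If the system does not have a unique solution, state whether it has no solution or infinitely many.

Row-reduce the augmented matrix:
R1 ← R1 / (3/2).
R2 ← R2 + 5/3·R1.
R3 ← R3 + 4/3·R1.
R4 ← R4 − 2/3·R1.
R2 ← R2 / (-104/135).
R1 ← R1 + 2/9·R2.
R3 ← R3 − 28/27·R2.
R4 ← R4 + 32/27·R2.
R3 ← R3 / (-24/13).
R1 ← R1 − 15/52·R3.
R2 ← R2 − 135/104·R3.
R4 ← R4 − 27/26·R3.
R4 ← R4 / (-297/64).
R1 ← R1 − 289/384·R4.
R2 ← R2 + 285/256·R4.
R3 ← R3 + 569/288·R4.
Reading off the reduced rows gives x_1 = 11/4, x_2 = 2, x_3 = 3, x_4 = 1.

x_1 = 11/4, x_2 = 2, x_3 = 3, x_4 = 1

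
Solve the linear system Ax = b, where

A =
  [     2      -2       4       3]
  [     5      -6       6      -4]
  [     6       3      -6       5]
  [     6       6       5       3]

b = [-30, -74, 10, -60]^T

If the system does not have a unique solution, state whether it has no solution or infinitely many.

Row-reduce the augmented matrix:
R1 ← R1 / (2).
R2 ← R2 − 5·R1.
R3 ← R3 − 6·R1.
R4 ← R4 − 6·R1.
R2 ← R2 / (-1).
R1 ← R1 + 1·R2.
R3 ← R3 − 9·R2.
R4 ← R4 − 12·R2.
R3 ← R3 / (-54).
R1 ← R1 − 6·R3.
R2 ← R2 − 4·R3.
R4 ← R4 + 55·R3.
R4 ← R4 / (-3727/108).
R1 ← R1 − 19/18·R4.
R2 ← R2 − 191/54·R4.
R3 ← R3 − 215/108·R4.
Reading off the reduced rows gives x_1 = -6, x_2 = 0, x_3 = -6, x_4 = 2.

x_1 = -6, x_2 = 0, x_3 = -6, x_4 = 2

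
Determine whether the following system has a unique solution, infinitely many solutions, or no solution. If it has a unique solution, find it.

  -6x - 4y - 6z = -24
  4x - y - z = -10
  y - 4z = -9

x = -1, y = 3, z = 3

Row-reduce the augmented matrix:
R1 ← R1 / (-6).
R2 ← R2 − 4·R1.
R2 ← R2 / (-11/3).
R1 ← R1 − 2/3·R2.
R3 ← R3 − 1·R2.
R3 ← R3 / (-59/11).
R1 ← R1 − 1/11·R3.
R2 ← R2 − 15/11·R3.
Reading off the reduced rows gives x = -1, y = 3, z = 3.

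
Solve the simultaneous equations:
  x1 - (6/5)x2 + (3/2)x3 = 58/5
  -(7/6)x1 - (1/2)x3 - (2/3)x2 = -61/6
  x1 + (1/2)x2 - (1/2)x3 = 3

Row-reduce the augmented matrix:
R2 ← R2 + 7/6·R1.
R3 ← R3 − 1·R1.
R2 ← R2 / (-31/15).
R1 ← R1 + 6/5·R2.
R3 ← R3 − 17/10·R2.
R3 ← R3 / (-241/248).
R1 ← R1 − 24/31·R3.
R2 ← R2 + 75/124·R3.
Reading off the reduced rows gives x1 = 5, x2 = 2, x3 = 6.

x1 = 5, x2 = 2, x3 = 6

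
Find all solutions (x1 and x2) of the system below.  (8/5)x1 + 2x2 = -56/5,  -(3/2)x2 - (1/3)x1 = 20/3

Row-reduce the augmented matrix:
R1 ← R1 / (8/5).
R2 ← R2 + 1/3·R1.
R2 ← R2 / (-13/12).
R1 ← R1 − 5/4·R2.
Reading off the reduced rows gives x1 = -2, x2 = -4.

x1 = -2, x2 = -4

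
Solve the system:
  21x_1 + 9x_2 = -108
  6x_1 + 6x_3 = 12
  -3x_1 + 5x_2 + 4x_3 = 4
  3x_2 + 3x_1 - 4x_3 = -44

Row-reduce the augmented matrix:
R1 ← R1 / (21).
R2 ← R2 − 6·R1.
R3 ← R3 + 3·R1.
R4 ← R4 − 3·R1.
R2 ← R2 / (-18/7).
R1 ← R1 − 3/7·R2.
R3 ← R3 − 44/7·R2.
R4 ← R4 − 12/7·R2.
R3 ← R3 / (56/3).
R1 ← R1 − 1·R3.
R2 ← R2 + 7/3·R3.
R4 reduces to 0 = 0, so the extra equation is consistent.
Reading off the reduced rows gives x_1 = -3, x_2 = -5, x_3 = 5.

x_1 = -3, x_2 = -5, x_3 = 5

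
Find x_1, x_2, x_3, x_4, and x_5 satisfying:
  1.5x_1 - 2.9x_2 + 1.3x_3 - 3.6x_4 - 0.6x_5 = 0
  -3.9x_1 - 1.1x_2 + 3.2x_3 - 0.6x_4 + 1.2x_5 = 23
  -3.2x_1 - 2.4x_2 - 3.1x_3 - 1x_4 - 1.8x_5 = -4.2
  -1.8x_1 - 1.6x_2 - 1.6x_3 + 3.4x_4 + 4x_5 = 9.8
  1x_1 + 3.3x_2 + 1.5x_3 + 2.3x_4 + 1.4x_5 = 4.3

Row-reduce the augmented matrix:
R1 ← R1 / (3/2).
R2 ← R2 + 39/10·R1.
R3 ← R3 + 16/5·R1.
R4 ← R4 + 9/5·R1.
R5 ← R5 − 1·R1.
R2 ← R2 / (-216/25).
R1 ← R1 + 29/15·R2.
R3 ← R3 + 644/75·R2.
R4 ← R4 + 127/25·R2.
R5 ← R5 − 157/30·R2.
R3 ← R3 / (-11123/1620).
R1 ← R1 + 785/1296·R3.
R2 ← R2 + 329/432·R3.
R4 ← R4 + 8443/2160·R3.
R5 ← R5 − 59861/12960·R3.
R4 ← R4 / (33706/7945).
R1 ← R1 + 443/1589·R4.
R2 ← R2 − 231/227·R4.
R3 ← R3 + 282/1589·R4.
R5 ← R5 + 4077/7945·R4.
R5 ← R5 / (30374/84265).
R1 ← R1 − 4247/16853·R5.
R2 ← R2 + 14589/16853·R5.
R3 ← R3 − 10236/16853·R5.
R4 ← R4 − 20027/16853·R5.
Reading off the reduced rows gives x_1 = -3, x_2 = 1, x_3 = 2, x_4 = -2, x_5 = 4.

x_1 = -3, x_2 = 1, x_3 = 2, x_4 = -2, x_5 = 4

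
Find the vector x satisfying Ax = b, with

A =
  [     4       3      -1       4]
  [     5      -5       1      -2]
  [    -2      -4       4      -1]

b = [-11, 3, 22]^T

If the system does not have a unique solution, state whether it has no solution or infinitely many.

infinitely many solutions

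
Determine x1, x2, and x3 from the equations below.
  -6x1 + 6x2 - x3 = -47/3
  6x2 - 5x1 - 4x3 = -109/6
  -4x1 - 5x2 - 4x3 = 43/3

Row-reduce the augmented matrix:
R1 ← R1 / (-6).
R2 ← R2 + 5·R1.
R3 ← R3 + 4·R1.
R1 ← R1 + 1·R2.
R3 ← R3 + 9·R2.
R3 ← R3 / (-191/6).
R1 ← R1 + 3·R3.
R2 ← R2 + 19/6·R3.
Reading off the reduced rows gives x1 = -1/2, x2 = -3, x3 = 2/3.

x1 = -1/2, x2 = -3, x3 = 2/3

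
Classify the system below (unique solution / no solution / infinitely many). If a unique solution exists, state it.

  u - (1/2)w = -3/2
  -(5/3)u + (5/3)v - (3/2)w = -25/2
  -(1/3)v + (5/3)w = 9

u = 1, v = -2, w = 5

Row-reduce the augmented matrix:
R2 ← R2 + 5/3·R1.
R2 ← R2 / (5/3).
R3 ← R3 + 1/3·R2.
R3 ← R3 / (6/5).
R1 ← R1 + 1/2·R3.
R2 ← R2 + 7/5·R3.
Reading off the reduced rows gives u = 1, v = -2, w = 5.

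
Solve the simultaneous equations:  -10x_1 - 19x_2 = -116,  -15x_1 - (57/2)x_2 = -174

Row-reduce:
R1 ← R1 / (-10).
R2 ← R2 + 15·R1.
Rank is 1 with 2 unknowns, leaving x_2 free.

infinitely many solutions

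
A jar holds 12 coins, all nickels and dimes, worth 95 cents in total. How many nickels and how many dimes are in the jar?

nickels: 5, dimes: 7

Let n = nickels, d = dimes.
  n + d = 12
  5n + 10d = 95
Row-reduce the augmented matrix:
R2 ← R2 − 5·R1.
R2 ← R2 / (5).
R1 ← R1 − 1·R2.
Reading off the reduced rows gives n = 5, d = 7.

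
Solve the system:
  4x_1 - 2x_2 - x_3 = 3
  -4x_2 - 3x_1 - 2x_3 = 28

infinitely many solutions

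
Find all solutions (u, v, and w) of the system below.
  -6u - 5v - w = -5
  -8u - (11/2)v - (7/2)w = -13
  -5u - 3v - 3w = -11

no solution

Row-reduce:
R1 ← R1 / (-6).
R2 ← R2 + 8·R1.
R3 ← R3 + 5·R1.
R2 ← R2 / (7/6).
R1 ← R1 − 5/6·R2.
R3 ← R3 − 7/6·R2.
Row 3 reduces to 0 = -1/2, a contradiction. The system is inconsistent.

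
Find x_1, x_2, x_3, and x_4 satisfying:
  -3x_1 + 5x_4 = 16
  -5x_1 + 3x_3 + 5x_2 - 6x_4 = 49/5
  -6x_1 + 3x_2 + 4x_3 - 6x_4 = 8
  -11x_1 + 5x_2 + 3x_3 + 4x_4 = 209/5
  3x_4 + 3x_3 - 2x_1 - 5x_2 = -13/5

Row-reduce the augmented matrix:
R1 ← R1 / (-3).
R2 ← R2 + 5·R1.
R3 ← R3 + 6·R1.
R4 ← R4 + 11·R1.
R5 ← R5 + 2·R1.
R2 ← R2 / (5).
R3 ← R3 − 3·R2.
R4 ← R4 − 5·R2.
R5 ← R5 + 5·R2.
R3 ← R3 / (11/5).
R2 ← R2 − 3/5·R3.
R5 ← R5 − 6·R3.
Swap R4 and R5.
R4 ← R4 / (182/33).
R1 ← R1 + 5/3·R4.
R2 ← R2 + 28/33·R4.
R3 ← R3 + 37/11·R4.
R5 reduces to 0 = 0, so the extra equation is consistent.
Reading off the reduced rows gives x_1 = -3, x_2 = 8/5, x_3 = -8/5, x_4 = 7/5.

x_1 = -3, x_2 = 8/5, x_3 = -8/5, x_4 = 7/5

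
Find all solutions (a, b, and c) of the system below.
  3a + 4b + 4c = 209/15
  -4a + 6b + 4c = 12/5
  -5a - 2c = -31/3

a = 7/3, b = 12/5, c = -2/3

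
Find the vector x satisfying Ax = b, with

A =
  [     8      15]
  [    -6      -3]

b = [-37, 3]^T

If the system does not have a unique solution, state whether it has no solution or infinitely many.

x_1 = 1, x_2 = -3

Row-reduce the augmented matrix:
R1 ← R1 / (8).
R2 ← R2 + 6·R1.
R2 ← R2 / (33/4).
R1 ← R1 − 15/8·R2.
Reading off the reduced rows gives x_1 = 1, x_2 = -3.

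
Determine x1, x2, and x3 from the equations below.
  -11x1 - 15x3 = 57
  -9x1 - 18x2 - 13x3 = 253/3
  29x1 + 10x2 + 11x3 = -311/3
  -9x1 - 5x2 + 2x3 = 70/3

x1 = -2, x2 = -2, x3 = -7/3

Row-reduce the augmented matrix:
R1 ← R1 / (-11).
R2 ← R2 + 9·R1.
R3 ← R3 − 29·R1.
R4 ← R4 + 9·R1.
R2 ← R2 / (-18).
R3 ← R3 − 10·R2.
R4 ← R4 + 5·R2.
R3 ← R3 / (-2866/99).
R1 ← R1 − 15/11·R3.
R2 ← R2 − 4/99·R3.
R4 ← R4 − 1433/99·R3.
R4 reduces to 0 = 0, so the extra equation is consistent.
Reading off the reduced rows gives x1 = -2, x2 = -2, x3 = -7/3.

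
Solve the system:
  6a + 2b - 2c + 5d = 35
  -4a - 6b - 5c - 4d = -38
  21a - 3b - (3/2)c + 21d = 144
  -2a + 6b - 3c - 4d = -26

Row-reduce:
R1 ← R1 / (6).
R2 ← R2 + 4·R1.
R3 ← R3 − 21·R1.
R4 ← R4 + 2·R1.
R2 ← R2 / (-14/3).
R1 ← R1 − 1/3·R2.
R3 ← R3 + 10·R2.
R4 ← R4 − 20/3·R2.
R3 ← R3 / (267/14).
R1 ← R1 + 11/14·R3.
R2 ← R2 − 19/14·R3.
R4 ← R4 + 89/7·R3.
Rank is 3 with 4 unknowns, leaving d free.

infinitely many solutions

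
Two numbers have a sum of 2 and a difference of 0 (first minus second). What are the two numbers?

first number: 1, second number: 1

Let x = first number, y = second number.
  x + y = 2
  x - y = 0
Row-reduce the augmented matrix:
R2 ← R2 − 1·R1.
R2 ← R2 / (-2).
R1 ← R1 − 1·R2.
Reading off the reduced rows gives x = 1, y = 1.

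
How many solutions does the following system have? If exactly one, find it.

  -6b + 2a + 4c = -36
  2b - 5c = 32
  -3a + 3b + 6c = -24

Row-reduce the augmented matrix:
R1 ← R1 / (2).
R3 ← R3 + 3·R1.
R2 ← R2 / (2).
R1 ← R1 + 3·R2.
R3 ← R3 + 6·R2.
R3 ← R3 / (-3).
R1 ← R1 + 11/2·R3.
R2 ← R2 + 5/2·R3.
Reading off the reduced rows gives a = -3, b = 1, c = -6.

a = -3, b = 1, c = -6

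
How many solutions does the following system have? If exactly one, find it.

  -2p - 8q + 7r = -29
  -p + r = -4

infinitely many solutions

Row-reduce:
R1 ← R1 / (-2).
R2 ← R2 + 1·R1.
R2 ← R2 / (4).
R1 ← R1 − 4·R2.
Rank is 2 with 3 unknowns, leaving r free.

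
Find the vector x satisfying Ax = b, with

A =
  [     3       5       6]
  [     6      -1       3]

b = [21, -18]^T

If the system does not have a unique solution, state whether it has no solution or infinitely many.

infinitely many solutions

Row-reduce:
R1 ← R1 / (3).
R2 ← R2 − 6·R1.
R2 ← R2 / (-11).
R1 ← R1 − 5/3·R2.
Rank is 2 with 3 unknowns, leaving x_3 free.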